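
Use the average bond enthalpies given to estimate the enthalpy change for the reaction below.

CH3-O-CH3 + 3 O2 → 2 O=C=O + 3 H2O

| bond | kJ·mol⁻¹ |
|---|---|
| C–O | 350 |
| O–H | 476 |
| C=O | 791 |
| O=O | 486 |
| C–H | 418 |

Bonds broken (reactants):
  C–H: 6 × 418 = 2508
  C–O: 2 × 350 = 700
  O=O: 3 × 486 = 1458
  Σ(broken) = 4666 kJ
Bonds formed (products):
  C=O: 4 × 791 = 3164
  O–H: 6 × 476 = 2856
  Σ(formed) = 6020 kJ
ΔH = Σ(broken) − Σ(formed) = 4666 − 6020 = −1354 kJ

ΔH ≈ −1354 kJ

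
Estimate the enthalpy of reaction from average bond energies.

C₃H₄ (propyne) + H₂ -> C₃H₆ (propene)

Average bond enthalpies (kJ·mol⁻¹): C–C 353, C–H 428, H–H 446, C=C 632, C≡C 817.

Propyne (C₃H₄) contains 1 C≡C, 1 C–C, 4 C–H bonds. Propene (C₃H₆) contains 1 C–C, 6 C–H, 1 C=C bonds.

Bonds broken (reactants):
  C≡C: 1 × 817 = 817
  C–C: 1 × 353 = 353
  C–H: 4 × 428 = 1712
  H–H: 1 × 446 = 446
  Σ(broken) = 3328 kJ
Bonds formed (products):
  C–C: 1 × 353 = 353
  C–H: 6 × 428 = 2568
  C=C: 1 × 632 = 632
  Σ(formed) = 3553 kJ
ΔH = Σ(broken) − Σ(formed) = 3328 − 3553 = −225 kJ

ΔH ≈ −225 kJ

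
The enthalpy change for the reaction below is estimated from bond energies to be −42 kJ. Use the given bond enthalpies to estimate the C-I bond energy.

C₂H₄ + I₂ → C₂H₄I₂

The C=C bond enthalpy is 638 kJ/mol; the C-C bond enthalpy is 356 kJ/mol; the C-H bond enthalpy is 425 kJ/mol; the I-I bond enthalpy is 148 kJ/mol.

Let D be the C-I bond energy.
Σ(broken) = 4×425 + 1×638 + 1×148 = 2486
Σ(formed) = 1×356 + 4×425 + 2×D = 2056 + 2D
ΔH = Σ(broken) − Σ(formed) = (2486) − (2056 + 2D) = +430 − 2D
Setting this equal to −42 kJ gives 2D = 472, so D = 236 kJ/mol.

D(C-I) ≈ 236 kJ/mol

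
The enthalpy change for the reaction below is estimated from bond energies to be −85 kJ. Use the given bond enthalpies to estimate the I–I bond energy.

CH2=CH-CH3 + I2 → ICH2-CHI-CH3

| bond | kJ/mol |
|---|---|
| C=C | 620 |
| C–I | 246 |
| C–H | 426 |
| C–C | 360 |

D(I–I) ≈ 147 kJ/mol

Let D be the I–I bond energy.
Σ(broken) = 1×360 + 6×426 + 1×620 + 1×D = 3536 + D
Σ(formed) = 2×360 + 6×426 + 2×246 = 3768
ΔH = Σ(broken) − Σ(formed) = (3536 + D) − (3768) = −232 + D
Setting this equal to −85 kJ gives D = 147 kJ/mol.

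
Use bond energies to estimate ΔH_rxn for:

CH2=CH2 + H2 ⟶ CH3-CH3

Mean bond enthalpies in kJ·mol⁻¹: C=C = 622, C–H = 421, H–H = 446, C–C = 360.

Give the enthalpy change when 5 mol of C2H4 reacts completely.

Bonds broken (reactants):
  C–H: 4 × 421 = 1684
  C=C: 1 × 622 = 622
  H–H: 1 × 446 = 446
  Σ(broken) = 2752 kJ
Bonds formed (products):
  C–C: 1 × 360 = 360
  C–H: 6 × 421 = 2526
  Σ(formed) = 2886 kJ
ΔH = Σ(broken) − Σ(formed) = 2752 − 2886 = −134 kJ
For 5× the reaction as written: 5 × (−134) = −670 kJ

ΔH = −670 kJ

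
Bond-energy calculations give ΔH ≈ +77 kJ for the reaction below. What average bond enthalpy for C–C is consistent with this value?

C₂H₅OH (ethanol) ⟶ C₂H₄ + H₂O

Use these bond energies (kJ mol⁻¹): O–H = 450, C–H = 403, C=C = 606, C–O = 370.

Let D be the C–C bond energy.
Σ(broken) = 1×D + 5×403 + 1×370 + 1×450 = 2835 + D
Σ(formed) = 4×403 + 1×606 + 2×450 = 3118
ΔH = Σ(broken) − Σ(formed) = (2835 + D) − (3118) = −283 + D
Setting this equal to +77 kJ gives D = 360 kJ/mol.

D(C–C) ≈ 360 kJ/mol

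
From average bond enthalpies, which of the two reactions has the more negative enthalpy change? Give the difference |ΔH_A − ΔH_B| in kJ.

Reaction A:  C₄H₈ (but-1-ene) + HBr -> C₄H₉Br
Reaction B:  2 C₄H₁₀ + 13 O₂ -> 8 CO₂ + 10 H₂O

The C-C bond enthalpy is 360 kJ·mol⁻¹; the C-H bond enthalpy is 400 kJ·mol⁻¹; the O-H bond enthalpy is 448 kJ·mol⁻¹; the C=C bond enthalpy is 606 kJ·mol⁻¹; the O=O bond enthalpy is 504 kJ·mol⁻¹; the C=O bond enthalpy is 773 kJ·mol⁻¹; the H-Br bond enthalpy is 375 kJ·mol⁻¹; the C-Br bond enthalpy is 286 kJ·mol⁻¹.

Reaction B, by 4551 kJ

Reaction A:
  Bonds broken (reactants):
    C-C: 2 × 360 = 720
    C-H: 8 × 400 = 3200
    C=C: 1 × 606 = 606
    H-Br: 1 × 375 = 375
    Σ(broken) = 4901 kJ
  Bonds formed (products):
    C-Br: 1 × 286 = 286
    C-C: 3 × 360 = 1080
    C-H: 9 × 400 = 3600
    Σ(formed) = 4966 kJ
  ΔH_A = 4901 − 4966 = −65 kJ
Reaction B:
  Bonds broken (reactants):
    C-C: 6 × 360 = 2160
    C-H: 20 × 400 = 8000
    O=O: 13 × 504 = 6552
    Σ(broken) = 16712 kJ
  Bonds formed (products):
    C=O: 16 × 773 = 12368
    O-H: 20 × 448 = 8960
    Σ(formed) = 21328 kJ
  ΔH_B = 16712 − 21328 = −4616 kJ
ΔH_A − ΔH_B = +4551 kJ, so reaction B has the more negative ΔH; |ΔH_A − ΔH_B| = 4551 kJ.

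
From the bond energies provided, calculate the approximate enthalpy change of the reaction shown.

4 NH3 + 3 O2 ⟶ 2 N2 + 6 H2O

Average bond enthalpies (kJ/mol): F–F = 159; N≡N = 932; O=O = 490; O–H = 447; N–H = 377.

Bonds broken (reactants):
  N–H: 12 × 377 = 4524
  O=O: 3 × 490 = 1470
  Σ(broken) = 5994 kJ
Bonds formed (products):
  N≡N: 2 × 932 = 1864
  O–H: 12 × 447 = 5364
  Σ(formed) = 7228 kJ
ΔH = Σ(broken) − Σ(formed) = 5994 − 7228 = −1234 kJ

ΔH ≈ −1234 kJ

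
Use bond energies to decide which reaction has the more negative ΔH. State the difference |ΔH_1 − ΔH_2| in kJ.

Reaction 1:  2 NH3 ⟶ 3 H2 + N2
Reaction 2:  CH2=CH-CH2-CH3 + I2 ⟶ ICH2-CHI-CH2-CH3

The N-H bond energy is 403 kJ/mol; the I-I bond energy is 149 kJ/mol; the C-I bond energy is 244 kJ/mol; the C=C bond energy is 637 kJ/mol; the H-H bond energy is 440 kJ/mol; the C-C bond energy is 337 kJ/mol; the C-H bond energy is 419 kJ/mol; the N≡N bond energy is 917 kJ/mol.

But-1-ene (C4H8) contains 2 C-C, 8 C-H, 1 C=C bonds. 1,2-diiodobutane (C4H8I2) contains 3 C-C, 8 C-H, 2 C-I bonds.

Reaction 2, by 220 kJ

Reaction 1:
  Bonds broken (reactants):
    N-H: 6 × 403 = 2418
    Σ(broken) = 2418 kJ
  Bonds formed (products):
    H-H: 3 × 440 = 1320
    N≡N: 1 × 917 = 917
    Σ(formed) = 2237 kJ
  ΔH_1 = 2418 − 2237 = +181 kJ
Reaction 2:
  Bonds broken (reactants):
    C-C: 2 × 337 = 674
    C-H: 8 × 419 = 3352
    C=C: 1 × 637 = 637
    I-I: 1 × 149 = 149
    Σ(broken) = 4812 kJ
  Bonds formed (products):
    C-C: 3 × 337 = 1011
    C-H: 8 × 419 = 3352
    C-I: 2 × 244 = 488
    Σ(formed) = 4851 kJ
  ΔH_2 = 4812 − 4851 = −39 kJ
ΔH_1 − ΔH_2 = +220 kJ, so reaction 2 has the more negative ΔH; |ΔH_1 − ΔH_2| = 220 kJ.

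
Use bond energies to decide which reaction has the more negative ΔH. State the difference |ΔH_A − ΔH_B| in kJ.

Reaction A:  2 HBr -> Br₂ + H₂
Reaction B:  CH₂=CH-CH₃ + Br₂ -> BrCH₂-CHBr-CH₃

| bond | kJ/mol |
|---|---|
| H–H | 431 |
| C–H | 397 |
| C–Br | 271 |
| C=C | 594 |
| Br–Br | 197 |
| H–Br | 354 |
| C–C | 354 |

Reaction B, by 185 kJ

Reaction A:
  Bonds broken (reactants):
    H–Br: 2 × 354 = 708
    Σ(broken) = 708 kJ
  Bonds formed (products):
    Br–Br: 1 × 197 = 197
    H–H: 1 × 431 = 431
    Σ(formed) = 628 kJ
  ΔH_A = 708 − 628 = +80 kJ
Reaction B:
  Bonds broken (reactants):
    Br–Br: 1 × 197 = 197
    C–C: 1 × 354 = 354
    C–H: 6 × 397 = 2382
    C=C: 1 × 594 = 594
    Σ(broken) = 3527 kJ
  Bonds formed (products):
    C–Br: 2 × 271 = 542
    C–C: 2 × 354 = 708
    C–H: 6 × 397 = 2382
    Σ(formed) = 3632 kJ
  ΔH_B = 3527 − 3632 = −105 kJ
ΔH_A − ΔH_B = +185 kJ, so reaction B has the more negative ΔH; |ΔH_A − ΔH_B| = 185 kJ.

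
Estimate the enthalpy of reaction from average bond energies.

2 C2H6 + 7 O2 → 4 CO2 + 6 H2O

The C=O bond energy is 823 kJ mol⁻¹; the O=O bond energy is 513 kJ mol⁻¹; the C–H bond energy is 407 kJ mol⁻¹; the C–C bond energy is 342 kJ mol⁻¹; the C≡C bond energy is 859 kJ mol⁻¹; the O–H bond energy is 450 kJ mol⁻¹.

ΔH ≈ −2825 kJ

Bonds broken (reactants):
  C–C: 2 × 342 = 684
  C–H: 12 × 407 = 4884
  O=O: 7 × 513 = 3591
  Σ(broken) = 9159 kJ
Bonds formed (products):
  C=O: 8 × 823 = 6584
  O–H: 12 × 450 = 5400
  Σ(formed) = 11984 kJ
ΔH = Σ(broken) − Σ(formed) = 9159 − 11984 = −2825 kJ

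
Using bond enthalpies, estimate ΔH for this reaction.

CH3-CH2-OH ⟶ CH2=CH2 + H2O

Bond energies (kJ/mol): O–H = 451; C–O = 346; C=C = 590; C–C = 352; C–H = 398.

Bonds broken (reactants):
  C–C: 1 × 352 = 352
  C–H: 5 × 398 = 1990
  C–O: 1 × 346 = 346
  O–H: 1 × 451 = 451
  Σ(broken) = 3139 kJ
Bonds formed (products):
  C–H: 4 × 398 = 1592
  C=C: 1 × 590 = 590
  O–H: 2 × 451 = 902
  Σ(formed) = 3084 kJ
ΔH = Σ(broken) − Σ(formed) = 3139 − 3084 = +55 kJ

ΔH ≈ +55 kJ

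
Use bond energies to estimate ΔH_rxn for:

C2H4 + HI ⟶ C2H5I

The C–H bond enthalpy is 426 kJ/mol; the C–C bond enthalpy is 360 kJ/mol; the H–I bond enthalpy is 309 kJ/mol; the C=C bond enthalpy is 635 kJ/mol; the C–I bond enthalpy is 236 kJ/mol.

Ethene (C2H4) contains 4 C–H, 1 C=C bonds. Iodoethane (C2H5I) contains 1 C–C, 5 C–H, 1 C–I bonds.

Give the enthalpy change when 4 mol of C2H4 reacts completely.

Bonds broken (reactants):
  C–H: 4 × 426 = 1704
  C=C: 1 × 635 = 635
  H–I: 1 × 309 = 309
  Σ(broken) = 2648 kJ
Bonds formed (products):
  C–C: 1 × 360 = 360
  C–H: 5 × 426 = 2130
  C–I: 1 × 236 = 236
  Σ(formed) = 2726 kJ
ΔH = Σ(broken) − Σ(formed) = 2648 − 2726 = −78 kJ
For 4× the reaction as written: 4 × (−78) = −312 kJ

ΔH = −312 kJ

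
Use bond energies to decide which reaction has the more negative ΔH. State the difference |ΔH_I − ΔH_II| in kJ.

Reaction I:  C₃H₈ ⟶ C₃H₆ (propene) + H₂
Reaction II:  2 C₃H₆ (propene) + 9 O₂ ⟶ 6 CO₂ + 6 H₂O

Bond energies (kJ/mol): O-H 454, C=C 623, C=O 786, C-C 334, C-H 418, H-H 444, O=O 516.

Reaction I:
  Bonds broken (reactants):
    C-C: 2 × 334 = 668
    C-H: 8 × 418 = 3344
    Σ(broken) = 4012 kJ
  Bonds formed (products):
    C-C: 1 × 334 = 334
    C-H: 6 × 418 = 2508
    C=C: 1 × 623 = 623
    H-H: 1 × 444 = 444
    Σ(formed) = 3909 kJ
  ΔH_I = 4012 − 3909 = +103 kJ
Reaction II:
  Bonds broken (reactants):
    C-C: 2 × 334 = 668
    C-H: 12 × 418 = 5016
    C=C: 2 × 623 = 1246
    O=O: 9 × 516 = 4644
    Σ(broken) = 11574 kJ
  Bonds formed (products):
    C=O: 12 × 786 = 9432
    O-H: 12 × 454 = 5448
    Σ(formed) = 14880 kJ
  ΔH_II = 11574 − 14880 = −3306 kJ
ΔH_I − ΔH_II = +3409 kJ, so reaction II has the more negative ΔH; |ΔH_I − ΔH_II| = 3409 kJ.

Reaction II, by 3409 kJ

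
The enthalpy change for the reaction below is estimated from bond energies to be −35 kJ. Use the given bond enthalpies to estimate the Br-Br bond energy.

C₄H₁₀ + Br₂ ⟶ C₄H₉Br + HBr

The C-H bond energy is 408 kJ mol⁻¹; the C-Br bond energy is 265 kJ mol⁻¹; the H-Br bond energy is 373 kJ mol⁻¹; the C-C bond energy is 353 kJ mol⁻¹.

Let D be the Br-Br bond energy.
Σ(broken) = 1×D + 3×353 + 10×408 = 5139 + D
Σ(formed) = 1×265 + 3×353 + 9×408 + 1×373 = 5369
ΔH = Σ(broken) − Σ(formed) = (5139 + D) − (5369) = −230 + D
Setting this equal to −35 kJ gives D = 195 kJ/mol.

D(Br-Br) ≈ 195 kJ/mol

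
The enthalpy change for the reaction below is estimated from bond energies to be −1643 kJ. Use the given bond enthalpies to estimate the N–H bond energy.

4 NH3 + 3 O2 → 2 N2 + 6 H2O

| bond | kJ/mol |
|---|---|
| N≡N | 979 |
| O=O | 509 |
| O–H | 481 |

Let D be the N–H bond energy.
Σ(broken) = 12×D + 3×509 = 1527 + 12D
Σ(formed) = 2×979 + 12×481 = 7730
ΔH = Σ(broken) − Σ(formed) = (1527 + 12D) − (7730) = −6203 + 12D
Setting this equal to −1643 kJ gives 12D = 4560, so D = 380 kJ/mol.

D(N–H) ≈ 380 kJ/mol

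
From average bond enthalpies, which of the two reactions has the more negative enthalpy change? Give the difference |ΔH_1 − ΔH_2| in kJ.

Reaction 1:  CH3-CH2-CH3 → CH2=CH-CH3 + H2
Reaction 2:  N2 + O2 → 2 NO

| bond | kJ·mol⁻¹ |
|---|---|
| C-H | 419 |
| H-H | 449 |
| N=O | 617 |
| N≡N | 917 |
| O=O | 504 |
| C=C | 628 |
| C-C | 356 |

Reaction 1:
  Bonds broken (reactants):
    C-C: 2 × 356 = 712
    C-H: 8 × 419 = 3352
    Σ(broken) = 4064 kJ
  Bonds formed (products):
    C-C: 1 × 356 = 356
    C-H: 6 × 419 = 2514
    C=C: 1 × 628 = 628
    H-H: 1 × 449 = 449
    Σ(formed) = 3947 kJ
  ΔH_1 = 4064 − 3947 = +117 kJ
Reaction 2:
  Bonds broken (reactants):
    N≡N: 1 × 917 = 917
    O=O: 1 × 504 = 504
    Σ(broken) = 1421 kJ
  Bonds formed (products):
    N=O: 2 × 617 = 1234
    Σ(formed) = 1234 kJ
  ΔH_2 = 1421 − 1234 = +187 kJ
ΔH_1 − ΔH_2 = −70 kJ, so reaction 1 has the more negative ΔH; |ΔH_1 − ΔH_2| = 70 kJ.

Reaction 1, by 70 kJ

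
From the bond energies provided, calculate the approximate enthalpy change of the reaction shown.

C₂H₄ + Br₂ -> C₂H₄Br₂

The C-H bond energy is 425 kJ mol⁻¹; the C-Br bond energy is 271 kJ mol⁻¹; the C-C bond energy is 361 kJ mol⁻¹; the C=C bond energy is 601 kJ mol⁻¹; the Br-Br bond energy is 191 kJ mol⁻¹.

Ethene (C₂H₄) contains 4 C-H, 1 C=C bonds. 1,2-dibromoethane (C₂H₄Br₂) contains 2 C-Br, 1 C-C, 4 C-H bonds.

Bonds broken (reactants):
  Br-Br: 1 × 191 = 191
  C-H: 4 × 425 = 1700
  C=C: 1 × 601 = 601
  Σ(broken) = 2492 kJ
Bonds formed (products):
  C-Br: 2 × 271 = 542
  C-C: 1 × 361 = 361
  C-H: 4 × 425 = 1700
  Σ(formed) = 2603 kJ
ΔH = Σ(broken) − Σ(formed) = 2492 − 2603 = −111 kJ

ΔH ≈ −111 kJ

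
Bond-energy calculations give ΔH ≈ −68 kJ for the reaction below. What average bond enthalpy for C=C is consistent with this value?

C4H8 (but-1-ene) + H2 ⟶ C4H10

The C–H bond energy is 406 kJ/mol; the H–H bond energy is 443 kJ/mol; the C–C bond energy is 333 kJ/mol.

D(C=C) ≈ 634 kJ/mol

Let D be the C=C bond energy.
Σ(broken) = 2×333 + 8×406 + 1×D + 1×443 = 4357 + D
Σ(formed) = 3×333 + 10×406 = 5059
ΔH = Σ(broken) − Σ(formed) = (4357 + D) − (5059) = −702 + D
Setting this equal to −68 kJ gives D = 634 kJ/mol.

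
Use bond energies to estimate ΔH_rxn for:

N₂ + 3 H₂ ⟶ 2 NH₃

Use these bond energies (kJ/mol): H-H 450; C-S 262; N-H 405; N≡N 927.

Bonds broken (reactants):
  H-H: 3 × 450 = 1350
  N≡N: 1 × 927 = 927
  Σ(broken) = 2277 kJ
Bonds formed (products):
  N-H: 6 × 405 = 2430
  Σ(formed) = 2430 kJ
ΔH = Σ(broken) − Σ(formed) = 2277 − 2430 = −153 kJ

ΔH ≈ −153 kJ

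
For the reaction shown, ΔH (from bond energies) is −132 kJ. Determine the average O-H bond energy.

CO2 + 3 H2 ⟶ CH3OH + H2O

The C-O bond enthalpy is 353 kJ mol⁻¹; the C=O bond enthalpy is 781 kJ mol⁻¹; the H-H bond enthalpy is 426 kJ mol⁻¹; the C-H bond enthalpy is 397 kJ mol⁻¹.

D(O-H) ≈ 476 kJ/mol

Let D be the O-H bond energy.
Σ(broken) = 2×781 + 3×426 = 2840
Σ(formed) = 3×397 + 1×353 + 3×D = 1544 + 3D
ΔH = Σ(broken) − Σ(formed) = (2840) − (1544 + 3D) = +1296 − 3D
Setting this equal to −132 kJ gives 3D = 1428, so D = 476 kJ/mol.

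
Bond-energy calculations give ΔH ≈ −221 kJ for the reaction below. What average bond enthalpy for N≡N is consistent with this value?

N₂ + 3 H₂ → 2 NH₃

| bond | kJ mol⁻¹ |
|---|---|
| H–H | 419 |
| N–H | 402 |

Let D be the N≡N bond energy.
Σ(broken) = 3×419 + 1×D = 1257 + D
Σ(formed) = 6×402 = 2412
ΔH = Σ(broken) − Σ(formed) = (1257 + D) − (2412) = −1155 + D
Setting this equal to −221 kJ gives D = 934 kJ/mol.

D(N≡N) ≈ 934 kJ/mol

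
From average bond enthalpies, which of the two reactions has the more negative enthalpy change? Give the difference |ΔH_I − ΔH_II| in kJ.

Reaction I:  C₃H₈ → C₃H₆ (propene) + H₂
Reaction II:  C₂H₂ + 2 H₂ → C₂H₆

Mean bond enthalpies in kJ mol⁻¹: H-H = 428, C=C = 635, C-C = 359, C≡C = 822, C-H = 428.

Reaction II, by 545 kJ

Reaction I:
  Bonds broken (reactants):
    C-C: 2 × 359 = 718
    C-H: 8 × 428 = 3424
    Σ(broken) = 4142 kJ
  Bonds formed (products):
    C-C: 1 × 359 = 359
    C-H: 6 × 428 = 2568
    C=C: 1 × 635 = 635
    H-H: 1 × 428 = 428
    Σ(formed) = 3990 kJ
  ΔH_I = 4142 − 3990 = +152 kJ
Reaction II:
  Bonds broken (reactants):
    C≡C: 1 × 822 = 822
    C-H: 2 × 428 = 856
    H-H: 2 × 428 = 856
    Σ(broken) = 2534 kJ
  Bonds formed (products):
    C-C: 1 × 359 = 359
    C-H: 6 × 428 = 2568
    Σ(formed) = 2927 kJ
  ΔH_II = 2534 − 2927 = −393 kJ
ΔH_I − ΔH_II = +545 kJ, so reaction II has the more negative ΔH; |ΔH_I − ΔH_II| = 545 kJ.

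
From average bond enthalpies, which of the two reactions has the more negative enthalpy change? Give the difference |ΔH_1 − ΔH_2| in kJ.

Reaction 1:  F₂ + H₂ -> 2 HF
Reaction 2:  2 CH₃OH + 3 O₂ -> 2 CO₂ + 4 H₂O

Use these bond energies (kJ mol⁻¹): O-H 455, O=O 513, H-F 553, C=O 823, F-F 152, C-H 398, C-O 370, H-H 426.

Reaction 1:
  Bonds broken (reactants):
    F-F: 1 × 152 = 152
    H-H: 1 × 426 = 426
    Σ(broken) = 578 kJ
  Bonds formed (products):
    H-F: 2 × 553 = 1106
    Σ(formed) = 1106 kJ
  ΔH_1 = 578 − 1106 = −528 kJ
Reaction 2:
  Bonds broken (reactants):
    C-H: 6 × 398 = 2388
    C-O: 2 × 370 = 740
    O-H: 2 × 455 = 910
    O=O: 3 × 513 = 1539
    Σ(broken) = 5577 kJ
  Bonds formed (products):
    C=O: 4 × 823 = 3292
    O-H: 8 × 455 = 3640
    Σ(formed) = 6932 kJ
  ΔH_2 = 5577 − 6932 = −1355 kJ
ΔH_1 − ΔH_2 = +827 kJ, so reaction 2 has the more negative ΔH; |ΔH_1 − ΔH_2| = 827 kJ.

Reaction 2, by 827 kJ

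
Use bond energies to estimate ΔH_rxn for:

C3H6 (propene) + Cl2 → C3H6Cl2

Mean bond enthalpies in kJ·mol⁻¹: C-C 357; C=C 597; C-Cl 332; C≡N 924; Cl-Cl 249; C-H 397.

Bonds broken (reactants):
  C-C: 1 × 357 = 357
  C-H: 6 × 397 = 2382
  C=C: 1 × 597 = 597
  Cl-Cl: 1 × 249 = 249
  Σ(broken) = 3585 kJ
Bonds formed (products):
  C-C: 2 × 357 = 714
  C-Cl: 2 × 332 = 664
  C-H: 6 × 397 = 2382
  Σ(formed) = 3760 kJ
ΔH = Σ(broken) − Σ(formed) = 3585 − 3760 = −175 kJ

ΔH ≈ −175 kJ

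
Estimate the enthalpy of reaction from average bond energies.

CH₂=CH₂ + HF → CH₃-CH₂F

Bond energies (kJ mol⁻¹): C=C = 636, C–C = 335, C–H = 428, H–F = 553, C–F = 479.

ΔH ≈ −53 kJ

Bonds broken (reactants):
  C–H: 4 × 428 = 1712
  C=C: 1 × 636 = 636
  H–F: 1 × 553 = 553
  Σ(broken) = 2901 kJ
Bonds formed (products):
  C–C: 1 × 335 = 335
  C–F: 1 × 479 = 479
  C–H: 5 × 428 = 2140
  Σ(formed) = 2954 kJ
ΔH = Σ(broken) − Σ(formed) = 2901 − 2954 = −53 kJ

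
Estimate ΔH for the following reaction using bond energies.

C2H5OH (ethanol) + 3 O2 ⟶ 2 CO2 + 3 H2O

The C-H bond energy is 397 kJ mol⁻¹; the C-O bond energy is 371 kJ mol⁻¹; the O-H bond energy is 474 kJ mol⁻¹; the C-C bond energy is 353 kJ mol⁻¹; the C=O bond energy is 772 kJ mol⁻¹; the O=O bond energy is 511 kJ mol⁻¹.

Bonds broken (reactants):
  C-C: 1 × 353 = 353
  C-H: 5 × 397 = 1985
  C-O: 1 × 371 = 371
  O-H: 1 × 474 = 474
  O=O: 3 × 511 = 1533
  Σ(broken) = 4716 kJ
Bonds formed (products):
  C=O: 4 × 772 = 3088
  O-H: 6 × 474 = 2844
  Σ(formed) = 5932 kJ
ΔH = Σ(broken) − Σ(formed) = 4716 − 5932 = −1216 kJ

ΔH ≈ −1216 kJ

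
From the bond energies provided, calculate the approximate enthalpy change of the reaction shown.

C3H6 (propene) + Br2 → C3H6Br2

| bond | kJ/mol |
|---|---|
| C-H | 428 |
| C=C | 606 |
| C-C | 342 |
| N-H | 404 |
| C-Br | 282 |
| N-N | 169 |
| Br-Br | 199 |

Bonds broken (reactants):
  Br-Br: 1 × 199 = 199
  C-C: 1 × 342 = 342
  C-H: 6 × 428 = 2568
  C=C: 1 × 606 = 606
  Σ(broken) = 3715 kJ
Bonds formed (products):
  C-Br: 2 × 282 = 564
  C-C: 2 × 342 = 684
  C-H: 6 × 428 = 2568
  Σ(formed) = 3816 kJ
ΔH = Σ(broken) − Σ(formed) = 3715 − 3816 = −101 kJ

ΔH ≈ −101 kJ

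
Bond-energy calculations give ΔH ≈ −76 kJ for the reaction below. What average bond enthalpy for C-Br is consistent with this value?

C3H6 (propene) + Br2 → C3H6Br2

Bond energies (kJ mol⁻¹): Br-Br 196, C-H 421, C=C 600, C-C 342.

Let D be the C-Br bond energy.
Σ(broken) = 1×196 + 1×342 + 6×421 + 1×600 = 3664
Σ(formed) = 2×D + 2×342 + 6×421 = 3210 + 2D
ΔH = Σ(broken) − Σ(formed) = (3664) − (3210 + 2D) = +454 − 2D
Setting this equal to −76 kJ gives 2D = 530, so D = 265 kJ/mol.

D(C-Br) ≈ 265 kJ/mol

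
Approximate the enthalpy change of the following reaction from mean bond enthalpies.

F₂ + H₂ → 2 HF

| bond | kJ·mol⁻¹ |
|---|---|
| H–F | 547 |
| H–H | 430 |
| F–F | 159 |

ΔH ≈ −505 kJ

Bonds broken (reactants):
  F–F: 1 × 159 = 159
  H–H: 1 × 430 = 430
  Σ(broken) = 589 kJ
Bonds formed (products):
  H–F: 2 × 547 = 1094
  Σ(formed) = 1094 kJ
ΔH = Σ(broken) − Σ(formed) = 589 − 1094 = −505 kJ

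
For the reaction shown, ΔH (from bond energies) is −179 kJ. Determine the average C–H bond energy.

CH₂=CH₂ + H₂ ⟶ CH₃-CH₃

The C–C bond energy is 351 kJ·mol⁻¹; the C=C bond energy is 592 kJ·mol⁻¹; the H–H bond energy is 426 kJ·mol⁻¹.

D(C–H) ≈ 423 kJ/mol

Let D be the C–H bond energy.
Σ(broken) = 4×D + 1×592 + 1×426 = 1018 + 4D
Σ(formed) = 1×351 + 6×D = 351 + 6D
ΔH = Σ(broken) − Σ(formed) = (1018 + 4D) − (351 + 6D) = +667 − 2D
Setting this equal to −179 kJ gives 2D = 846, so D = 423 kJ/mol.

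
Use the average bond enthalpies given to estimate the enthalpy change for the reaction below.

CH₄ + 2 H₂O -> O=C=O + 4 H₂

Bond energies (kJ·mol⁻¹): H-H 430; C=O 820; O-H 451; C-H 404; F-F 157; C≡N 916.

ΔH ≈ +60 kJ

Bonds broken (reactants):
  C-H: 4 × 404 = 1616
  O-H: 4 × 451 = 1804
  Σ(broken) = 3420 kJ
Bonds formed (products):
  C=O: 2 × 820 = 1640
  H-H: 4 × 430 = 1720
  Σ(formed) = 3360 kJ
ΔH = Σ(broken) − Σ(formed) = 3420 − 3360 = +60 kJ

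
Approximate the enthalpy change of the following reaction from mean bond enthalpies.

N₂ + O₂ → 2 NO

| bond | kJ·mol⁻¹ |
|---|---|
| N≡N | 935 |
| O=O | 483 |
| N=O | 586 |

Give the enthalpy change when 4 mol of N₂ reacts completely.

ΔH = +984 kJ

Bonds broken (reactants):
  N≡N: 1 × 935 = 935
  O=O: 1 × 483 = 483
  Σ(broken) = 1418 kJ
Bonds formed (products):
  N=O: 2 × 586 = 1172
  Σ(formed) = 1172 kJ
ΔH = Σ(broken) − Σ(formed) = 1418 − 1172 = +246 kJ
For 4× the reaction as written: 4 × (+246) = +984 kJ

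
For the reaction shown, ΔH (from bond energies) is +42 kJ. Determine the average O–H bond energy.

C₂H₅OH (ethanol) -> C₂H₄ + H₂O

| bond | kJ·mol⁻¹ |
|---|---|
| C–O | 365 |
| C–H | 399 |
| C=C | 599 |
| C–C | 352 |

D(O–H) ≈ 475 kJ/mol

Let D be the O–H bond energy.
Σ(broken) = 1×352 + 5×399 + 1×365 + 1×D = 2712 + D
Σ(formed) = 4×399 + 1×599 + 2×D = 2195 + 2D
ΔH = Σ(broken) − Σ(formed) = (2712 + D) − (2195 + 2D) = +517 − D
Setting this equal to +42 kJ gives D = 475 kJ/mol.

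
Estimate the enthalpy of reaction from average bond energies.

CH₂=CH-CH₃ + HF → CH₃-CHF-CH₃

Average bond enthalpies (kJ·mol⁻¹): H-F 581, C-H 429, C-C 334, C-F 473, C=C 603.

Bonds broken (reactants):
  C-C: 1 × 334 = 334
  C-H: 6 × 429 = 2574
  C=C: 1 × 603 = 603
  H-F: 1 × 581 = 581
  Σ(broken) = 4092 kJ
Bonds formed (products):
  C-C: 2 × 334 = 668
  C-F: 1 × 473 = 473
  C-H: 7 × 429 = 3003
  Σ(formed) = 4144 kJ
ΔH = Σ(broken) − Σ(formed) = 4092 − 4144 = −52 kJ

ΔH ≈ −52 kJ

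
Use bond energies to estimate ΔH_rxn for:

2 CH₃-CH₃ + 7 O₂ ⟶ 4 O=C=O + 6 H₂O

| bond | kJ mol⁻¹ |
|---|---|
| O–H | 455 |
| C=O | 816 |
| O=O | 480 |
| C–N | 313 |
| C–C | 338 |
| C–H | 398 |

ΔH ≈ −3176 kJ

Bonds broken (reactants):
  C–C: 2 × 338 = 676
  C–H: 12 × 398 = 4776
  O=O: 7 × 480 = 3360
  Σ(broken) = 8812 kJ
Bonds formed (products):
  C=O: 8 × 816 = 6528
  O–H: 12 × 455 = 5460
  Σ(formed) = 11988 kJ
ΔH = Σ(broken) − Σ(formed) = 8812 − 11988 = −3176 kJ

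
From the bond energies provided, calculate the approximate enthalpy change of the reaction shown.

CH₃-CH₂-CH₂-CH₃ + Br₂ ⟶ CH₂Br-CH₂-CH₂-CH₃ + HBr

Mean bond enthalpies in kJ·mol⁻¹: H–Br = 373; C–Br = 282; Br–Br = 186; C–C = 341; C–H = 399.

ΔH ≈ −70 kJ

Bonds broken (reactants):
  Br–Br: 1 × 186 = 186
  C–C: 3 × 341 = 1023
  C–H: 10 × 399 = 3990
  Σ(broken) = 5199 kJ
Bonds formed (products):
  C–Br: 1 × 282 = 282
  C–C: 3 × 341 = 1023
  C–H: 9 × 399 = 3591
  H–Br: 1 × 373 = 373
  Σ(formed) = 5269 kJ
ΔH = Σ(broken) − Σ(formed) = 5199 − 5269 = −70 kJ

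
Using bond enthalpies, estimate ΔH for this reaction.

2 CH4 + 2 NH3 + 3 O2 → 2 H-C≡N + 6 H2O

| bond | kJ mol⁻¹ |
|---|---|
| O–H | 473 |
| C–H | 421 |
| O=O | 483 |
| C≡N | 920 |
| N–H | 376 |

ΔH ≈ −1285 kJ

Bonds broken (reactants):
  C–H: 8 × 421 = 3368
  N–H: 6 × 376 = 2256
  O=O: 3 × 483 = 1449
  Σ(broken) = 7073 kJ
Bonds formed (products):
  C≡N: 2 × 920 = 1840
  C–H: 2 × 421 = 842
  O–H: 12 × 473 = 5676
  Σ(formed) = 8358 kJ
ΔH = Σ(broken) − Σ(formed) = 7073 − 8358 = −1285 kJ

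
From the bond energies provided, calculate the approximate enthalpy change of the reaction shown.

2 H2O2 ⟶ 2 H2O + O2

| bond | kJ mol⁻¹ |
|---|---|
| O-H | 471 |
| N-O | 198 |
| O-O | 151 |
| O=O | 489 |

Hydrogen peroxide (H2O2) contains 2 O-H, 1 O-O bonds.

ΔH ≈ −187 kJ

Bonds broken (reactants):
  O-H: 4 × 471 = 1884
  O-O: 2 × 151 = 302
  Σ(broken) = 2186 kJ
Bonds formed (products):
  O-H: 4 × 471 = 1884
  O=O: 1 × 489 = 489
  Σ(formed) = 2373 kJ
ΔH = Σ(broken) − Σ(formed) = 2186 − 2373 = −187 kJ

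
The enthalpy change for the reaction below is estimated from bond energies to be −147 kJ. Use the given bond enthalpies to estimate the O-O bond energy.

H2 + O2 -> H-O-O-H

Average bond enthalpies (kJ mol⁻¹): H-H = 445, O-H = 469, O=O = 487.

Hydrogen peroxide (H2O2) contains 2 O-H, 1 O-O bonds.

D(O-O) ≈ 141 kJ/mol

Let D be the O-O bond energy.
Σ(broken) = 1×445 + 1×487 = 932
Σ(formed) = 2×469 + 1×D = 938 + D
ΔH = Σ(broken) − Σ(formed) = (932) − (938 + D) = −6 − D
Setting this equal to −147 kJ gives D = 141 kJ/mol.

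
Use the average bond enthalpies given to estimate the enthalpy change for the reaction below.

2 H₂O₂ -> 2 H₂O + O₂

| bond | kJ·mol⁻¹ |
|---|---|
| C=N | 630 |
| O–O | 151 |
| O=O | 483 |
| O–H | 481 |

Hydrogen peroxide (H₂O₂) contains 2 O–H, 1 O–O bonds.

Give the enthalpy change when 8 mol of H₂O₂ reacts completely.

ΔH = −724 kJ

Bonds broken (reactants):
  O–H: 4 × 481 = 1924
  O–O: 2 × 151 = 302
  Σ(broken) = 2226 kJ
Bonds formed (products):
  O–H: 4 × 481 = 1924
  O=O: 1 × 483 = 483
  Σ(formed) = 2407 kJ
ΔH = Σ(broken) − Σ(formed) = 2226 − 2407 = −181 kJ
For 4× the reaction as written: 4 × (−181) = −724 kJ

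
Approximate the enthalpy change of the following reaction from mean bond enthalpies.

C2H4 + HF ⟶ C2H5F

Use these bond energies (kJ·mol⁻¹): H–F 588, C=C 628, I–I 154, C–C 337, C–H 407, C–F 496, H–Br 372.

ΔH ≈ −24 kJ

Bonds broken (reactants):
  C–H: 4 × 407 = 1628
  C=C: 1 × 628 = 628
  H–F: 1 × 588 = 588
  Σ(broken) = 2844 kJ
Bonds formed (products):
  C–C: 1 × 337 = 337
  C–F: 1 × 496 = 496
  C–H: 5 × 407 = 2035
  Σ(formed) = 2868 kJ
ΔH = Σ(broken) − Σ(formed) = 2844 − 2868 = −24 kJ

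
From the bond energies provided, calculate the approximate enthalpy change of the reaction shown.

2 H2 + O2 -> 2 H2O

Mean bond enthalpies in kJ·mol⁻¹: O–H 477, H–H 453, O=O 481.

Bonds broken (reactants):
  H–H: 2 × 453 = 906
  O=O: 1 × 481 = 481
  Σ(broken) = 1387 kJ
Bonds formed (products):
  O–H: 4 × 477 = 1908
  Σ(formed) = 1908 kJ
ΔH = Σ(broken) − Σ(formed) = 1387 − 1908 = −521 kJ

ΔH ≈ −521 kJ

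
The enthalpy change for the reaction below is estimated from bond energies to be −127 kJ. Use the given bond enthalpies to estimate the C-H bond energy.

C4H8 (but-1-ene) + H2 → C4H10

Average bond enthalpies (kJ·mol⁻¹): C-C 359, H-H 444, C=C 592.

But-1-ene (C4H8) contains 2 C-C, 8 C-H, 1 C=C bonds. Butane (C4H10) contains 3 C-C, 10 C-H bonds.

D(C-H) ≈ 402 kJ/mol

Let D be the C-H bond energy.
Σ(broken) = 2×359 + 8×D + 1×592 + 1×444 = 1754 + 8D
Σ(formed) = 3×359 + 10×D = 1077 + 10D
ΔH = Σ(broken) − Σ(formed) = (1754 + 8D) − (1077 + 10D) = +677 − 2D
Setting this equal to −127 kJ gives 2D = 804, so D = 402 kJ/mol.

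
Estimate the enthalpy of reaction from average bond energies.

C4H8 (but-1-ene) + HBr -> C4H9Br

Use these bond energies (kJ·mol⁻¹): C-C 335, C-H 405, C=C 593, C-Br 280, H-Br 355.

ΔH ≈ −72 kJ

Bonds broken (reactants):
  C-C: 2 × 335 = 670
  C-H: 8 × 405 = 3240
  C=C: 1 × 593 = 593
  H-Br: 1 × 355 = 355
  Σ(broken) = 4858 kJ
Bonds formed (products):
  C-Br: 1 × 280 = 280
  C-C: 3 × 335 = 1005
  C-H: 9 × 405 = 3645
  Σ(formed) = 4930 kJ
ΔH = Σ(broken) − Σ(formed) = 4858 − 4930 = −72 kJ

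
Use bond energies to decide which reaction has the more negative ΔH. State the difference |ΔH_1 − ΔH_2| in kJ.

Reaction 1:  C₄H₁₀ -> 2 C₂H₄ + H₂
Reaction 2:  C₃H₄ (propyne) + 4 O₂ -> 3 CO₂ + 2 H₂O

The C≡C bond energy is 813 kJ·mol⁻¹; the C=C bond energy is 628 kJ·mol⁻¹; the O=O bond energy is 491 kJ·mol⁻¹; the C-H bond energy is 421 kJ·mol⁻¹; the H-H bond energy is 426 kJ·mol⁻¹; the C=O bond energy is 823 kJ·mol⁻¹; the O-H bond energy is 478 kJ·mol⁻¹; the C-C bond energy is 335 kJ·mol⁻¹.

Reaction 1:
  Bonds broken (reactants):
    C-C: 3 × 335 = 1005
    C-H: 10 × 421 = 4210
    Σ(broken) = 5215 kJ
  Bonds formed (products):
    C-H: 8 × 421 = 3368
    C=C: 2 × 628 = 1256
    H-H: 1 × 426 = 426
    Σ(formed) = 5050 kJ
  ΔH_1 = 5215 − 5050 = +165 kJ
Reaction 2:
  Bonds broken (reactants):
    C≡C: 1 × 813 = 813
    C-C: 1 × 335 = 335
    C-H: 4 × 421 = 1684
    O=O: 4 × 491 = 1964
    Σ(broken) = 4796 kJ
  Bonds formed (products):
    C=O: 6 × 823 = 4938
    O-H: 4 × 478 = 1912
    Σ(formed) = 6850 kJ
  ΔH_2 = 4796 − 6850 = −2054 kJ
ΔH_1 − ΔH_2 = +2219 kJ, so reaction 2 has the more negative ΔH; |ΔH_1 − ΔH_2| = 2219 kJ.

Reaction 2, by 2219 kJ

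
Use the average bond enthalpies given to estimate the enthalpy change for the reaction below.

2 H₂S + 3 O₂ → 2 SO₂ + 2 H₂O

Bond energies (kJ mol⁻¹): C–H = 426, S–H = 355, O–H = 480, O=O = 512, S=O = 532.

ΔH ≈ −1092 kJ

Bonds broken (reactants):
  O=O: 3 × 512 = 1536
  S–H: 4 × 355 = 1420
  Σ(broken) = 2956 kJ
Bonds formed (products):
  O–H: 4 × 480 = 1920
  S=O: 4 × 532 = 2128
  Σ(formed) = 4048 kJ
ΔH = Σ(broken) − Σ(formed) = 2956 − 4048 = −1092 kJ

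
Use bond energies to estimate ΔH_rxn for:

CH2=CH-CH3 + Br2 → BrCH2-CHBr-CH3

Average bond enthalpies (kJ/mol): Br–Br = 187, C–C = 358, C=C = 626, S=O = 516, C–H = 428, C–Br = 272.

ΔH ≈ −89 kJ

Bonds broken (reactants):
  Br–Br: 1 × 187 = 187
  C–C: 1 × 358 = 358
  C–H: 6 × 428 = 2568
  C=C: 1 × 626 = 626
  Σ(broken) = 3739 kJ
Bonds formed (products):
  C–Br: 2 × 272 = 544
  C–C: 2 × 358 = 716
  C–H: 6 × 428 = 2568
  Σ(formed) = 3828 kJ
ΔH = Σ(broken) − Σ(formed) = 3739 − 3828 = −89 kJ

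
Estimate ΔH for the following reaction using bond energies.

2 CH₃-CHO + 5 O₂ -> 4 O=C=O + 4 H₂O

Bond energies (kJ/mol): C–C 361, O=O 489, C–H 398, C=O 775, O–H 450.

Bonds broken (reactants):
  C–C: 2 × 361 = 722
  C–H: 8 × 398 = 3184
  C=O: 2 × 775 = 1550
  O=O: 5 × 489 = 2445
  Σ(broken) = 7901 kJ
Bonds formed (products):
  C=O: 8 × 775 = 6200
  O–H: 8 × 450 = 3600
  Σ(formed) = 9800 kJ
ΔH = Σ(broken) − Σ(formed) = 7901 − 9800 = −1899 kJ

ΔH ≈ −1899 kJ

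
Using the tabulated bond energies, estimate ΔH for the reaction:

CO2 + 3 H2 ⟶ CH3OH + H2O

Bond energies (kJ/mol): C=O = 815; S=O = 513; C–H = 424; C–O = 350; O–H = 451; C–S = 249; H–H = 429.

ΔH ≈ −58 kJ

Bonds broken (reactants):
  C=O: 2 × 815 = 1630
  H–H: 3 × 429 = 1287
  Σ(broken) = 2917 kJ
Bonds formed (products):
  C–H: 3 × 424 = 1272
  C–O: 1 × 350 = 350
  O–H: 3 × 451 = 1353
  Σ(formed) = 2975 kJ
ΔH = Σ(broken) − Σ(formed) = 2917 − 2975 = −58 kJ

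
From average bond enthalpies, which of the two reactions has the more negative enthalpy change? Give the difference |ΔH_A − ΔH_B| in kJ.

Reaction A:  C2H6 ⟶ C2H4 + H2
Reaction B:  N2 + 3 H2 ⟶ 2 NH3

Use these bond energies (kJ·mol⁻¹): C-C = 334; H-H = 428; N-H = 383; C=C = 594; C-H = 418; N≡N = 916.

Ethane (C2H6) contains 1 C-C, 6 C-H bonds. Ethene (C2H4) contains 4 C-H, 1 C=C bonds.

Reaction A:
  Bonds broken (reactants):
    C-C: 1 × 334 = 334
    C-H: 6 × 418 = 2508
    Σ(broken) = 2842 kJ
  Bonds formed (products):
    C-H: 4 × 418 = 1672
    C=C: 1 × 594 = 594
    H-H: 1 × 428 = 428
    Σ(formed) = 2694 kJ
  ΔH_A = 2842 − 2694 = +148 kJ
Reaction B:
  Bonds broken (reactants):
    H-H: 3 × 428 = 1284
    N≡N: 1 × 916 = 916
    Σ(broken) = 2200 kJ
  Bonds formed (products):
    N-H: 6 × 383 = 2298
    Σ(formed) = 2298 kJ
  ΔH_B = 2200 − 2298 = −98 kJ
ΔH_A − ΔH_B = +246 kJ, so reaction B has the more negative ΔH; |ΔH_A − ΔH_B| = 246 kJ.

Reaction B, by 246 kJ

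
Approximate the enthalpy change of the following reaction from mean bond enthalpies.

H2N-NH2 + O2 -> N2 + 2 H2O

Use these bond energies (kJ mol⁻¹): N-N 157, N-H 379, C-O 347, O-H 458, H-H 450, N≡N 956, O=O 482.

Bonds broken (reactants):
  N-H: 4 × 379 = 1516
  N-N: 1 × 157 = 157
  O=O: 1 × 482 = 482
  Σ(broken) = 2155 kJ
Bonds formed (products):
  N≡N: 1 × 956 = 956
  O-H: 4 × 458 = 1832
  Σ(formed) = 2788 kJ
ΔH = Σ(broken) − Σ(formed) = 2155 − 2788 = −633 kJ

ΔH ≈ −633 kJ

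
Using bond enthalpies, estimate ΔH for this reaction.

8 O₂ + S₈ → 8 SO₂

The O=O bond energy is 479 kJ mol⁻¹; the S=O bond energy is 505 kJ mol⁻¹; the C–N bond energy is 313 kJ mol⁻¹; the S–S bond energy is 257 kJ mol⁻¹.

Bonds broken (reactants):
  O=O: 8 × 479 = 3832
  S–S: 8 × 257 = 2056
  Σ(broken) = 5888 kJ
Bonds formed (products):
  S=O: 16 × 505 = 8080
  Σ(formed) = 8080 kJ
ΔH = Σ(broken) − Σ(formed) = 5888 − 8080 = −2192 kJ

ΔH ≈ −2192 kJ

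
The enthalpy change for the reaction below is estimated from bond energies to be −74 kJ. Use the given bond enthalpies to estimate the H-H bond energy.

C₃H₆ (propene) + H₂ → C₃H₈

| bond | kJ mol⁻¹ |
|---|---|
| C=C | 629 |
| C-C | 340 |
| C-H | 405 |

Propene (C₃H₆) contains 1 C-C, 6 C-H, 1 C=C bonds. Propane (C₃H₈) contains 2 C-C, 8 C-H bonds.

Let D be the H-H bond energy.
Σ(broken) = 1×340 + 6×405 + 1×629 + 1×D = 3399 + D
Σ(formed) = 2×340 + 8×405 = 3920
ΔH = Σ(broken) − Σ(formed) = (3399 + D) − (3920) = −521 + D
Setting this equal to −74 kJ gives D = 447 kJ/mol.

D(H-H) ≈ 447 kJ/mol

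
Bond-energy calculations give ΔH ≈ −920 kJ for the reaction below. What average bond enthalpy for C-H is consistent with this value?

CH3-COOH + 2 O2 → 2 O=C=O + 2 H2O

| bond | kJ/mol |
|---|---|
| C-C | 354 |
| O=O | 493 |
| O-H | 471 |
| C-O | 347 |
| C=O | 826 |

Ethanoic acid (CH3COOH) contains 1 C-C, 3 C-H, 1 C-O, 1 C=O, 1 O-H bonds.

D(C-H) ≈ 428 kJ/mol

Let D be the C-H bond energy.
Σ(broken) = 1×354 + 3×D + 1×347 + 1×826 + 1×471 + 2×493 = 2984 + 3D
Σ(formed) = 4×826 + 4×471 = 5188
ΔH = Σ(broken) − Σ(formed) = (2984 + 3D) − (5188) = −2204 + 3D
Setting this equal to −920 kJ gives 3D = 1284, so D = 428 kJ/mol.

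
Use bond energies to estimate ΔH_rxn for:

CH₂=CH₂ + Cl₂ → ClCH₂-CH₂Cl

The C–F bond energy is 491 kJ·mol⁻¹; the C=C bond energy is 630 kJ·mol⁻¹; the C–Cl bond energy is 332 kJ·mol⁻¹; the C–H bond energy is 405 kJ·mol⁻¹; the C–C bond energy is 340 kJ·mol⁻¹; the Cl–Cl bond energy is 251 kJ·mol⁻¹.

ΔH ≈ −123 kJ

Bonds broken (reactants):
  C–H: 4 × 405 = 1620
  C=C: 1 × 630 = 630
  Cl–Cl: 1 × 251 = 251
  Σ(broken) = 2501 kJ
Bonds formed (products):
  C–C: 1 × 340 = 340
  C–Cl: 2 × 332 = 664
  C–H: 4 × 405 = 1620
  Σ(formed) = 2624 kJ
ΔH = Σ(broken) − Σ(formed) = 2501 − 2624 = −123 kJ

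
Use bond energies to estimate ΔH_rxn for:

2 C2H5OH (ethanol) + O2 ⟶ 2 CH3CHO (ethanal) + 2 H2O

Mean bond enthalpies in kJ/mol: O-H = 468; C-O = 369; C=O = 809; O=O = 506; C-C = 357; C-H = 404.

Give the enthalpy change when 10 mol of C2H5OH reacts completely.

ΔH = −2510 kJ

Bonds broken (reactants):
  C-C: 2 × 357 = 714
  C-H: 10 × 404 = 4040
  C-O: 2 × 369 = 738
  O-H: 2 × 468 = 936
  O=O: 1 × 506 = 506
  Σ(broken) = 6934 kJ
Bonds formed (products):
  C-C: 2 × 357 = 714
  C-H: 8 × 404 = 3232
  C=O: 2 × 809 = 1618
  O-H: 4 × 468 = 1872
  Σ(formed) = 7436 kJ
ΔH = Σ(broken) − Σ(formed) = 6934 − 7436 = −502 kJ
For 5× the reaction as written: 5 × (−502) = −2510 kJ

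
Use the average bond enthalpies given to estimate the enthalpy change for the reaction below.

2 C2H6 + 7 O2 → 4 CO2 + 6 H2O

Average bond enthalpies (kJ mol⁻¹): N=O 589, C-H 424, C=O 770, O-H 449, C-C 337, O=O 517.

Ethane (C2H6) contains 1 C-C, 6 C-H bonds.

ΔH ≈ −2167 kJ

Bonds broken (reactants):
  C-C: 2 × 337 = 674
  C-H: 12 × 424 = 5088
  O=O: 7 × 517 = 3619
  Σ(broken) = 9381 kJ
Bonds formed (products):
  C=O: 8 × 770 = 6160
  O-H: 12 × 449 = 5388
  Σ(formed) = 11548 kJ
ΔH = Σ(broken) − Σ(formed) = 9381 − 11548 = −2167 kJ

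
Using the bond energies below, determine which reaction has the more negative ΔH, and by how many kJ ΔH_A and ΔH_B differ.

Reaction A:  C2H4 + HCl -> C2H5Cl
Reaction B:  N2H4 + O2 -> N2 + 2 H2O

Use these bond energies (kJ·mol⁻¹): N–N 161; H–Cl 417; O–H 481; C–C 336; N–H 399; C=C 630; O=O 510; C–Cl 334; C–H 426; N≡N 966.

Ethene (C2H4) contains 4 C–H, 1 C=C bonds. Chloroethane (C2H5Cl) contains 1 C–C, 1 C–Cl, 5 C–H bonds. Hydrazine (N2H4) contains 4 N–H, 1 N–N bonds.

Reaction A:
  Bonds broken (reactants):
    C–H: 4 × 426 = 1704
    C=C: 1 × 630 = 630
    H–Cl: 1 × 417 = 417
    Σ(broken) = 2751 kJ
  Bonds formed (products):
    C–C: 1 × 336 = 336
    C–Cl: 1 × 334 = 334
    C–H: 5 × 426 = 2130
    Σ(formed) = 2800 kJ
  ΔH_A = 2751 − 2800 = −49 kJ
Reaction B:
  Bonds broken (reactants):
    N–H: 4 × 399 = 1596
    N–N: 1 × 161 = 161
    O=O: 1 × 510 = 510
    Σ(broken) = 2267 kJ
  Bonds formed (products):
    N≡N: 1 × 966 = 966
    O–H: 4 × 481 = 1924
    Σ(formed) = 2890 kJ
  ΔH_B = 2267 − 2890 = −623 kJ
ΔH_A − ΔH_B = +574 kJ, so reaction B has the more negative ΔH; |ΔH_A − ΔH_B| = 574 kJ.

Reaction B, by 574 kJ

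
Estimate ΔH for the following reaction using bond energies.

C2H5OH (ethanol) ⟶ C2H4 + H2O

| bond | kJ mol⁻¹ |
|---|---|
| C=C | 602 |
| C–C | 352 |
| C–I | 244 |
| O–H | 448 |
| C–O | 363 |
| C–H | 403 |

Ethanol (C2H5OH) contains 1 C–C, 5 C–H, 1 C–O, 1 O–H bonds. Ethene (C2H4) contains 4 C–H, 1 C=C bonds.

Bonds broken (reactants):
  C–C: 1 × 352 = 352
  C–H: 5 × 403 = 2015
  C–O: 1 × 363 = 363
  O–H: 1 × 448 = 448
  Σ(broken) = 3178 kJ
Bonds formed (products):
  C–H: 4 × 403 = 1612
  C=C: 1 × 602 = 602
  O–H: 2 × 448 = 896
  Σ(formed) = 3110 kJ
ΔH = Σ(broken) − Σ(formed) = 3178 − 3110 = +68 kJ

ΔH ≈ +68 kJ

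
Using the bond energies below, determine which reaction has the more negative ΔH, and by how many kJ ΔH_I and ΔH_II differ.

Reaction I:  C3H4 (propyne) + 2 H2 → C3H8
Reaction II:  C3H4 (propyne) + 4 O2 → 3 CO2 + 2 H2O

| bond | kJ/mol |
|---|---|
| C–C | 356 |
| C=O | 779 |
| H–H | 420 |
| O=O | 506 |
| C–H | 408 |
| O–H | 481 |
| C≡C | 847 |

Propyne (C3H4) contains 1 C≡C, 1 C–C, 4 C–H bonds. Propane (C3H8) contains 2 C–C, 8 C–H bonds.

Reaction I:
  Bonds broken (reactants):
    C≡C: 1 × 847 = 847
    C–C: 1 × 356 = 356
    C–H: 4 × 408 = 1632
    H–H: 2 × 420 = 840
    Σ(broken) = 3675 kJ
  Bonds formed (products):
    C–C: 2 × 356 = 712
    C–H: 8 × 408 = 3264
    Σ(formed) = 3976 kJ
  ΔH_I = 3675 − 3976 = −301 kJ
Reaction II:
  Bonds broken (reactants):
    C≡C: 1 × 847 = 847
    C–C: 1 × 356 = 356
    C–H: 4 × 408 = 1632
    O=O: 4 × 506 = 2024
    Σ(broken) = 4859 kJ
  Bonds formed (products):
    C=O: 6 × 779 = 4674
    O–H: 4 × 481 = 1924
    Σ(formed) = 6598 kJ
  ΔH_II = 4859 − 6598 = −1739 kJ
ΔH_I − ΔH_II = +1438 kJ, so reaction II has the more negative ΔH; |ΔH_I − ΔH_II| = 1438 kJ.

Reaction II, by 1438 kJ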